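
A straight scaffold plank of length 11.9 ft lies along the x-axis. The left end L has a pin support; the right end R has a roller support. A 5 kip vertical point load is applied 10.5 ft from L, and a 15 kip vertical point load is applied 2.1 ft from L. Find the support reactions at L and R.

L_x = 0, L_y = 12.94 kip, R_y = 7.059 kip

Taking moments about L: R_y·11.9 − 5·10.5 − 15·2.1 = 0 → R_y = 84/11.9 = 7.05882 ≈ 7.059 kip.
ΣF_y = 0: L_y + 7.05882 − 5 − 15 = 0 → L_y = 12.94 kip.
ΣF_x = 0: no horizontal applied forces, so L_x = 0.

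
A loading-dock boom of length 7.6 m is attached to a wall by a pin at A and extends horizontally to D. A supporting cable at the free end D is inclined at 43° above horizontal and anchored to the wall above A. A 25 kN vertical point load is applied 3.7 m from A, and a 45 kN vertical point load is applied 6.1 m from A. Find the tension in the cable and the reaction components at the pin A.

T = 70.81 kN, A_x = 51.78 kN, A_y = 21.71 kN

ΣM about A: T·sin43°·7.6 − 25·3.7 − 45·6.1 = 0 → T = 367/(7.6·0.681998) = 70.8059 ≈ 70.81 kN.
ΣF_x = 0: A_x − T·cos43° = 0 → A_x = 70.8059 × 0.731354 = 51.78 kN.
ΣF_y = 0: A_y + T·sin43° − 25 − 45 = 0 → A_y = 70 − 70.8059 × 0.681998 = 21.71 kN.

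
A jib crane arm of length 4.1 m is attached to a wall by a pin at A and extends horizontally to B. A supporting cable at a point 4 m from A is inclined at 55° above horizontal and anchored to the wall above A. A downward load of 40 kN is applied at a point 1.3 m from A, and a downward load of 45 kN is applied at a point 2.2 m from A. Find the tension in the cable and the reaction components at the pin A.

ΣM about A: T·sin55°·4 − 40·1.3 − 45·2.2 = 0 → T = 151/(4·0.819152) = 46.0842 ≈ 46.08 kN.
ΣF_x = 0: A_x − T·cos55° = 0 → A_x = 46.0842 × 0.573576 = 26.43 kN.
ΣF_y = 0: A_y + T·sin55° − 40 − 45 = 0 → A_y = 85 − 46.0842 × 0.819152 = 47.25 kN.

T = 46.08 kN, A_x = 26.43 kN, A_y = 47.25 kN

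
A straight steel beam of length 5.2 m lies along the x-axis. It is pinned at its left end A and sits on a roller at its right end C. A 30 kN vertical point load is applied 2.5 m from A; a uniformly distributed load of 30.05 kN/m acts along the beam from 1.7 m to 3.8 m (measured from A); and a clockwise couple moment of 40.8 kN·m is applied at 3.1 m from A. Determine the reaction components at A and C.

Resultant of the distributed load: 30.05 × 2.1 = 63.105 kN at 2.75 m from A.
Moments about A: C_y·5.2 − 30·2.5 − (30.05·2.1)·2.75 − 40.8 = 0 → C_y = 289.33875/5.2 = 55.6421 ≈ 55.64 kN.
ΣF_y = 0: A_y + 55.6421 − 30 − 30.05·2.1 = 0 → A_y = 37.46 kN.
ΣF_x = 0: no horizontal applied forces, so A_x = 0.

A_x = 0, A_y = 37.46 kN, C_y = 55.64 kN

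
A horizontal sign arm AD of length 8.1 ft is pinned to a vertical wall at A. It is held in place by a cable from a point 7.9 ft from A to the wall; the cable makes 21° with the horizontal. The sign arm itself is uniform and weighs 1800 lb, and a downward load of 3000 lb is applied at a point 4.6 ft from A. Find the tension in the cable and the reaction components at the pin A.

ΣM about A: T·sin21°·7.9 − 1800·4.05 − 3000·4.6 = 0 → T = 21090/(7.9·0.358368) = 7449.38 ≈ 7449 lb.
ΣF_x = 0: A_x − T·cos21° = 0 → A_x = 7449.38 × 0.93358 = 6955 lb.
ΣF_y = 0: A_y + T·sin21° − 1800 − 3000 = 0 → A_y = 4800 − 7449.38 × 0.358368 = 2130 lb.

T = 7449 lb, A_x = 6955 lb, A_y = 2130 lb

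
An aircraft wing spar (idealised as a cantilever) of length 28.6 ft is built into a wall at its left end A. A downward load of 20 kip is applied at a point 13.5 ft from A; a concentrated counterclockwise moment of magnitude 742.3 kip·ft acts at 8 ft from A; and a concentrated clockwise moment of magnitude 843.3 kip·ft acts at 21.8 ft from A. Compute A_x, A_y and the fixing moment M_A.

ΣF_x = 0: A_x = 0.
ΣF_y = 0: A_y − 20 = 0 → A_y = 20.00 kip.
ΣM about A: M_A − 20·13.5 + 742.3 − 843.3 = 0 → M_A = 371.0 kip·ft.

A_x = 0, A_y = 20.00 kip, M_A = 371.0 kip·ft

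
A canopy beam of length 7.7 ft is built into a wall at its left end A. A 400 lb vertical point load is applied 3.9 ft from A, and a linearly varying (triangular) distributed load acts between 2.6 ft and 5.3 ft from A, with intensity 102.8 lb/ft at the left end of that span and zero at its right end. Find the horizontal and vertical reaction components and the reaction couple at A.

A_x = 0, A_y = 538.8 lb, M_A = 2046 lb·ft

Resultant of the triangular load: ½ × 102.8 × 2.7 = 138.78 lb, acting at 3.5 ft from A (one-third of the span from the peak).
ΣF_x = 0: A_x = 0.
ΣF_y = 0: A_y − 400 − ½·102.8·2.7 = 0 → A_y = 538.8 lb.
ΣM about A: M_A − 400·3.9 − (½·102.8·2.7)·3.5 = 0 → M_A = 2046 lb·ft.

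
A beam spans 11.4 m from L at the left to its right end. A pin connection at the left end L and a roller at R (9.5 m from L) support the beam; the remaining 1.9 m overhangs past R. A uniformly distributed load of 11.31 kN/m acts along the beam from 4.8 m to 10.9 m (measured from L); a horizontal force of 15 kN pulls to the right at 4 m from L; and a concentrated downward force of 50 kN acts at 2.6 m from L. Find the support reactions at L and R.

L_x = -15.00 kN, L_y = 48.30 kN, R_y = 70.69 kN

Resultant of the distributed load: 11.31 × 6.1 = 68.991 kN at 7.85 m from L.
Taking moments about L: R_y·9.5 − (11.31·6.1)·7.85 − 50·2.6 = 0 → R_y = 671.57935/9.5 = 70.6926 ≈ 70.69 kN.
ΣF_y = 0: L_y + 70.6926 − 11.31·6.1 − 50 = 0 → L_y = 48.30 kN.
ΣF_x = 0: L_x + 15 = 0 → L_x = -15.00 kN.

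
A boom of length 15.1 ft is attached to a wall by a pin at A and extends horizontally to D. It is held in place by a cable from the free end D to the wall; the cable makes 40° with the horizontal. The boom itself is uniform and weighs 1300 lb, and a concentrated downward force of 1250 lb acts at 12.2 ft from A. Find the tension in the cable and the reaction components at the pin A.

ΣM about A: T·sin40°·15.1 − 1300·7.55 − 1250·12.2 = 0 → T = 25065/(15.1·0.642788) = 2582.4 ≈ 2582 lb.
ΣF_x = 0: A_x − T·cos40° = 0 → A_x = 2582.4 × 0.766044 = 1978 lb.
ΣF_y = 0: A_y + T·sin40° − 1300 − 1250 = 0 → A_y = 2550 − 2582.4 × 0.642788 = 890.1 lb.

T = 2582 lb, A_x = 1978 lb, A_y = 890.1 lb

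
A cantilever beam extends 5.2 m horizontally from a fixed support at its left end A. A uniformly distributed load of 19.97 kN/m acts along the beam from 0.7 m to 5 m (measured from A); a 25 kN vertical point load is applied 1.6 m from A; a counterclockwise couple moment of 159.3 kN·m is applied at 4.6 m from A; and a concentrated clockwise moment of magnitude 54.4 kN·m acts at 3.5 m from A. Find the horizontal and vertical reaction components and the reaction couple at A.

A_x = 0, A_y = 110.9 kN, M_A = 179.8 kN·m

Resultant of the distributed load: 19.97 × 4.3 = 85.871 kN at 2.85 m from A.
ΣF_x = 0: A_x = 0.
ΣF_y = 0: A_y − 19.97·4.3 − 25 = 0 → A_y = 110.9 kN.
ΣM about A: M_A − (19.97·4.3)·2.85 − 25·1.6 + 159.3 − 54.4 = 0 → M_A = 179.8 kN·m.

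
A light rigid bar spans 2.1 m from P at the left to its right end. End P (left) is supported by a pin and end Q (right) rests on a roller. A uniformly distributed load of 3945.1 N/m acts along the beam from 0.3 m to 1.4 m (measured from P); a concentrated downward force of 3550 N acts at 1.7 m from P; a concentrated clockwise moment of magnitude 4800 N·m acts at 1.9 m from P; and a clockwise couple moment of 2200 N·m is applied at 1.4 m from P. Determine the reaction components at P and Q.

Resultant of the distributed load: 3945.1 × 1.1 = 4339.61 N at 0.85 m from P.
Taking moments about P: Q_y·2.1 − (3945.1·1.1)·0.85 − 3550·1.7 − 4800 − 2200 = 0 → Q_y = 16723.6685/2.1 = 7963.65 ≈ 7964 N.
ΣF_y = 0: P_y + 7963.65 − 3945.1·1.1 − 3550 = 0 → P_y = -74.04 N.
ΣF_x = 0: no horizontal applied forces, so P_x = 0.

P_x = 0, P_y = -74.04 N, Q_y = 7964 N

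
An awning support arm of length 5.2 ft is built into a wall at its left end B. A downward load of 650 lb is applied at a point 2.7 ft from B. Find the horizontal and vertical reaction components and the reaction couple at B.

B_x = 0, B_y = 650.0 lb, M_B = 1755 lb·ft

ΣF_x = 0: B_x = 0.
ΣF_y = 0: B_y − 650 = 0 → B_y = 650.0 lb.
ΣM about B: M_B − 650·2.7 = 0 → M_B = 1755 lb·ft.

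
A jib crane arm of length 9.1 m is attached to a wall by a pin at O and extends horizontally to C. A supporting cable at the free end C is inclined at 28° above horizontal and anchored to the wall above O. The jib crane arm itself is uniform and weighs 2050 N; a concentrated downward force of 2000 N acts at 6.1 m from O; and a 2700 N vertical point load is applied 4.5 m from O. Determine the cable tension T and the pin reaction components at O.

ΣM about O: T·sin28°·9.1 − 2050·4.55 − 2000·6.1 − 2700·4.5 = 0 → T = 33677.5/(9.1·0.469472) = 7882.95 ≈ 7883 N.
ΣF_x = 0: O_x − T·cos28° = 0 → O_x = 7882.95 × 0.882948 = 6960 N.
ΣF_y = 0: O_y + T·sin28° − 2050 − 2000 − 2700 = 0 → O_y = 6750 − 7882.95 × 0.469472 = 3049 N.

T = 7883 N, O_x = 6960 N, O_y = 3049 N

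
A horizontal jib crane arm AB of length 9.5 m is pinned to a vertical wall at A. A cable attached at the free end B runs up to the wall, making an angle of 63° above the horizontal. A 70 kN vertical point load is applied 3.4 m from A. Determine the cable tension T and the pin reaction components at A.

ΣM about A: T·sin63°·9.5 − 70·3.4 = 0 → T = 238/(9.5·0.891007) = 28.1172 ≈ 28.12 kN.
ΣF_x = 0: A_x − T·cos63° = 0 → A_x = 28.1172 × 0.45399 = 12.76 kN.
ΣF_y = 0: A_y + T·sin63° − 70 = 0 → A_y = 70 − 28.1172 × 0.891007 = 44.95 kN.

T = 28.12 kN, A_x = 12.76 kN, A_y = 44.95 kN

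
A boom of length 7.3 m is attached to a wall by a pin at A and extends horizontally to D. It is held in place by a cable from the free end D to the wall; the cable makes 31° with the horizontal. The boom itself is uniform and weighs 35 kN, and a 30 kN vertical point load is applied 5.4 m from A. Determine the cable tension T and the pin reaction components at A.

T = 77.07 kN, A_x = 66.06 kN, A_y = 25.31 kN

ΣM about A: T·sin31°·7.3 − 35·3.65 − 30·5.4 = 0 → T = 289.75/(7.3·0.515038) = 77.0657 ≈ 77.07 kN.
ΣF_x = 0: A_x − T·cos31° = 0 → A_x = 77.0657 × 0.857167 = 66.06 kN.
ΣF_y = 0: A_y + T·sin31° − 35 − 30 = 0 → A_y = 65 − 77.0657 × 0.515038 = 25.31 kN.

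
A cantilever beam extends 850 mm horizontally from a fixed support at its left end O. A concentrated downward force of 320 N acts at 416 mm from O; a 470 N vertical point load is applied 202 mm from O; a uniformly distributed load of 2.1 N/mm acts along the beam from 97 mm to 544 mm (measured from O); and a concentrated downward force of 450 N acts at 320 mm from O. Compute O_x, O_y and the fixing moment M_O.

O_x = 0, O_y = 2179 N, M_O = 672900 N·mm

Resultant of the distributed load: 2.1 × 447 = 938.7 N at 320.5 mm from O.
ΣF_x = 0: O_x = 0.
ΣF_y = 0: O_y − 320 − 470 − 2.1·447 − 450 = 0 → O_y = 2179 N.
ΣM about O: M_O − 320·416 − 470·202 − (2.1·447)·320.5 − 450·320 = 0 → M_O = 672900 N·mm.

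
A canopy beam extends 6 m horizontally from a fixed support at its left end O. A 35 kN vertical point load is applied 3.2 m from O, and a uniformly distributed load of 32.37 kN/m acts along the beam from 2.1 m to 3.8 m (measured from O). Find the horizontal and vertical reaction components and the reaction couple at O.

O_x = 0, O_y = 90.03 kN, M_O = 274.3 kN·m

Resultant of the distributed load: 32.37 × 1.7 = 55.029 kN at 2.95 m from O.
ΣF_x = 0: O_x = 0.
ΣF_y = 0: O_y − 35 − 32.37·1.7 = 0 → O_y = 90.03 kN.
ΣM about O: M_O − 35·3.2 − (32.37·1.7)·2.95 = 0 → M_O = 274.3 kN·m.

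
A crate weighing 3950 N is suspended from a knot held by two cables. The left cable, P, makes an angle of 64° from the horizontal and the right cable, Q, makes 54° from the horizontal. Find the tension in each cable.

T_P = 2630 N, T_Q = 1961 N

ΣF_x = 0: −T_P·cos64° + T_Q·cos54° = 0 → T_Q = 0.745802·T_P.
ΣF_y = 0: T_P·sin64° + T_Q·sin54° = 3950.
Substitute: T_P·(0.898794 + 0.745802·0.809017) = 3950 → T_P = 2629.55 ≈ 2630 N.
Then T_Q = 0.745802 × 2629.55 = 1961 N.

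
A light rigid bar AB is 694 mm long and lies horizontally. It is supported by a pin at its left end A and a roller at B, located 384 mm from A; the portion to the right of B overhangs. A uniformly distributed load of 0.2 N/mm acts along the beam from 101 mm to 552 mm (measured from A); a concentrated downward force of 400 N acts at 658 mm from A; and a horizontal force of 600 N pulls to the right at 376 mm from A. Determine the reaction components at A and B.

A_x = -600.0 N, A_y = -271.9 N, B_y = 762.1 N

Resultant of the distributed load: 0.2 × 451 = 90.2 N at 326.5 mm from A.
Moments about A: B_y·384 − (0.2·451)·326.5 − 400·658 = 0 → B_y = 292650.3/384 = 762.11 ≈ 762.1 N.
ΣF_y = 0: A_y + 762.11 − 0.2·451 − 400 = 0 → A_y = -271.9 N.
ΣF_x = 0: A_x + 600 = 0 → A_x = -600.0 N.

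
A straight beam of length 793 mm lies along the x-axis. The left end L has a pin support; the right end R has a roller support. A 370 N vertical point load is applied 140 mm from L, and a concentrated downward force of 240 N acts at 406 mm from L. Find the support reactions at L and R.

Taking moments about L: R_y·793 − 370·140 − 240·406 = 0 → R_y = 149240/793 = 188.197 ≈ 188.2 N.
ΣF_y = 0: L_y + 188.197 − 370 − 240 = 0 → L_y = 421.8 N.
ΣF_x = 0: no horizontal applied forces, so L_x = 0.

L_x = 0, L_y = 421.8 N, R_y = 188.2 N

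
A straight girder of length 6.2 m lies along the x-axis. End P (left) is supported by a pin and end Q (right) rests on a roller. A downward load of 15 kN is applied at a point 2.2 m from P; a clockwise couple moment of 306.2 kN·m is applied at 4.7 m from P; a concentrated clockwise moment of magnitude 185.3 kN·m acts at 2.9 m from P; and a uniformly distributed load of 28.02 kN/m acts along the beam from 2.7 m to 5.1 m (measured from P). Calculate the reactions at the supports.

P_x = 0, P_y = -44.65 kN, Q_y = 126.9 kN

Resultant of the distributed load: 28.02 × 2.4 = 67.248 kN at 3.9 m from P.
Moments about P: Q_y·6.2 − 15·2.2 − 306.2 − 185.3 − (28.02·2.4)·3.9 = 0 → Q_y = 786.7672/6.2 = 126.898 ≈ 126.9 kN.
ΣF_y = 0: P_y + 126.898 − 15 − 28.02·2.4 = 0 → P_y = -44.65 kN.
ΣF_x = 0: no horizontal applied forces, so P_x = 0.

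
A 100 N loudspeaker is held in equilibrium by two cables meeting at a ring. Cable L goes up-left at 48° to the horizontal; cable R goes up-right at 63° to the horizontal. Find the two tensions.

T_L = 48.63 N, T_R = 71.67 N

ΣF_x = 0: −T_L·cos48° + T_R·cos63° = 0 → T_R = 1.47389·T_L.
ΣF_y = 0: T_L·sin48° + T_R·sin63° = 100.
Substitute: T_L·(0.743145 + 1.47389·0.891007) = 100 → T_L = 48.6289 ≈ 48.63 N.
Then T_R = 1.47389 × 48.6289 = 71.67 N.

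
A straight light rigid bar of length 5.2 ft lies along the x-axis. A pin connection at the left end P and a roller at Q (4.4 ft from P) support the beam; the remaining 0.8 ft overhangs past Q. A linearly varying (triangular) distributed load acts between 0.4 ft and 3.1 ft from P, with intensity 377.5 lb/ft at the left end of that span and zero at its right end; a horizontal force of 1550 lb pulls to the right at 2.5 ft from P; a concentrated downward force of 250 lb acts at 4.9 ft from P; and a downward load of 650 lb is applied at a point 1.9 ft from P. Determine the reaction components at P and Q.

Resultant of the triangular load: ½ × 377.5 × 2.7 = 509.625 lb, acting at 1.3 ft from P (one-third of the span from the peak).
ΣM about P: Q_y·4.4 − (½·377.5·2.7)·1.3 − 250·4.9 − 650·1.9 = 0 → Q_y = 3122.5125/4.4 = 709.662 ≈ 709.7 lb.
ΣF_y = 0: P_y + 709.662 − ½·377.5·2.7 − 250 − 650 = 0 → P_y = 700.0 lb.
ΣF_x = 0: P_x + 1550 = 0 → P_x = -1550 lb.

P_x = -1550 lb, P_y = 700.0 lb, Q_y = 709.7 lb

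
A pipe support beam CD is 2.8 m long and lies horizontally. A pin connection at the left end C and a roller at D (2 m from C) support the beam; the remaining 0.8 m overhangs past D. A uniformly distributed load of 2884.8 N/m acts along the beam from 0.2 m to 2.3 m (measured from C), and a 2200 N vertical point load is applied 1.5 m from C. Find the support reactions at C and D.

Resultant of the distributed load: 2884.8 × 2.1 = 6058.08 N at 1.25 m from C.
Taking moments about C: D_y·2 − (2884.8·2.1)·1.25 − 2200·1.5 = 0 → D_y = 10872.6/2 = 5436.3 ≈ 5436 N.
ΣF_y = 0: C_y + 5436.3 − 2884.8·2.1 − 2200 = 0 → C_y = 2822 N.
ΣF_x = 0: no horizontal applied forces, so C_x = 0.

C_x = 0, C_y = 2822 N, D_y = 5436 N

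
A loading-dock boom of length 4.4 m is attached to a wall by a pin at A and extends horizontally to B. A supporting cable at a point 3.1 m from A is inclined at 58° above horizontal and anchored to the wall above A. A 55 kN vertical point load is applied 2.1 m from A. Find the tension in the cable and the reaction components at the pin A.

T = 43.93 kN, A_x = 23.28 kN, A_y = 17.74 kN

ΣM about A: T·sin58°·3.1 − 55·2.1 = 0 → T = 115.5/(3.1·0.848048) = 43.9339 ≈ 43.93 kN.
ΣF_x = 0: A_x − T·cos58° = 0 → A_x = 43.9339 × 0.529919 = 23.28 kN.
ΣF_y = 0: A_y + T·sin58° − 55 = 0 → A_y = 55 − 43.9339 × 0.848048 = 17.74 kN.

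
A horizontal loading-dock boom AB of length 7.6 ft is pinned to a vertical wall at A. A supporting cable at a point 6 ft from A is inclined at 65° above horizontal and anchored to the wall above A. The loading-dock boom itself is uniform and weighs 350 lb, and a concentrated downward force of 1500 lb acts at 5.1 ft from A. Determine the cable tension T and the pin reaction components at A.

ΣM about A: T·sin65°·6 − 350·3.8 − 1500·5.1 = 0 → T = 8980/(6·0.906308) = 1651.39 ≈ 1651 lb.
ΣF_x = 0: A_x − T·cos65° = 0 → A_x = 1651.39 × 0.422618 = 697.9 lb.
ΣF_y = 0: A_y + T·sin65° − 350 − 1500 = 0 → A_y = 1850 − 1651.39 × 0.906308 = 353.3 lb.

T = 1651 lb, A_x = 697.9 lb, A_y = 353.3 lb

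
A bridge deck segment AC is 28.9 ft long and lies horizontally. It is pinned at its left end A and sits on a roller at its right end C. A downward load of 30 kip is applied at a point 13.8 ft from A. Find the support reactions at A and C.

A_x = 0, A_y = 15.67 kip, C_y = 14.33 kip

ΣM about A: C_y·28.9 − 30·13.8 = 0 → C_y = 414/28.9 = 14.3253 ≈ 14.33 kip.
ΣF_y = 0: A_y + 14.3253 − 30 = 0 → A_y = 15.67 kip.
ΣF_x = 0: no horizontal applied forces, so A_x = 0.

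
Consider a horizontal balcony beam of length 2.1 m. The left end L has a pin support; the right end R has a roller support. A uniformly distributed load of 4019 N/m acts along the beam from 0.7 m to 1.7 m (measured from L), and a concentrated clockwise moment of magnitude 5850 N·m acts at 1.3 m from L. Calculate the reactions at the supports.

Resultant of the distributed load: 4019 × 1 = 4019 N at 1.2 m from L.
Taking moments about L: R_y·2.1 − (4019·1)·1.2 − 5850 = 0 → R_y = 10672.8/2.1 = 5082.29 ≈ 5082 N.
ΣF_y = 0: L_y + 5082.29 − 4019·1 = 0 → L_y = -1063 N.
ΣF_x = 0: no horizontal applied forces, so L_x = 0.

L_x = 0, L_y = -1063 N, R_y = 5082 N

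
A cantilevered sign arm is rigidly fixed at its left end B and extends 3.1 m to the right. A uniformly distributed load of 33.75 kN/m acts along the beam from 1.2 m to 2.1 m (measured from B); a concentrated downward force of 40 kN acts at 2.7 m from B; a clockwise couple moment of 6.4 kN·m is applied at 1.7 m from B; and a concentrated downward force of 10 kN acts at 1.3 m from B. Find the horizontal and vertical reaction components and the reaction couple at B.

B_x = 0, B_y = 80.38 kN, M_B = 177.5 kN·m

Resultant of the distributed load: 33.75 × 0.9 = 30.375 kN at 1.65 m from B.
ΣF_x = 0: B_x = 0.
ΣF_y = 0: B_y − 33.75·0.9 − 40 − 10 = 0 → B_y = 80.38 kN.
ΣM about B: M_B − (33.75·0.9)·1.65 − 40·2.7 − 6.4 − 10·1.3 = 0 → M_B = 177.5 kN·m.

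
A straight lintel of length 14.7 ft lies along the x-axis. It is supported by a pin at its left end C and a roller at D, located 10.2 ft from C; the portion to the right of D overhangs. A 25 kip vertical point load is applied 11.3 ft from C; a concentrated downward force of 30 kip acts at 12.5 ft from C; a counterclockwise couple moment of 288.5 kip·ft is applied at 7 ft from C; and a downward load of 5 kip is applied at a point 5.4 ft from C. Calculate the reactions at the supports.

C_x = 0, C_y = 21.18 kip, D_y = 38.82 kip

ΣM about C: D_y·10.2 − 25·11.3 − 30·12.5 + 288.5 − 5·5.4 = 0 → D_y = 396/10.2 = 38.8235 ≈ 38.82 kip.
ΣF_y = 0: C_y + 38.8235 − 25 − 30 − 5 = 0 → C_y = 21.18 kip.
ΣF_x = 0: no horizontal applied forces, so C_x = 0.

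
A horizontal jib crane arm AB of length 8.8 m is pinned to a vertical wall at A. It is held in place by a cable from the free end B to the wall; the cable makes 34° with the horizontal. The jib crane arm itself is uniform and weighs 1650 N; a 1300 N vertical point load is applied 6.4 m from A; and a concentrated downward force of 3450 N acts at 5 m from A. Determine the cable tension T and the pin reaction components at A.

T = 6672 N, A_x = 5531 N, A_y = 2669 N

ΣM about A: T·sin34°·8.8 − 1650·4.4 − 1300·6.4 − 3450·5 = 0 → T = 32830/(8.8·0.559193) = 6671.55 ≈ 6672 N.
ΣF_x = 0: A_x − T·cos34° = 0 → A_x = 6671.55 × 0.829038 = 5531 N.
ΣF_y = 0: A_y + T·sin34° − 1650 − 1300 − 3450 = 0 → A_y = 6400 − 6671.55 × 0.559193 = 2669 N.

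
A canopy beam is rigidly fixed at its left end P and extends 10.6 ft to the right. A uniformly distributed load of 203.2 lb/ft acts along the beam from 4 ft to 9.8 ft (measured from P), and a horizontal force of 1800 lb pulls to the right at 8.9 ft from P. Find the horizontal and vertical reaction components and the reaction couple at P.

Resultant of the distributed load: 203.2 × 5.8 = 1178.56 lb at 6.9 ft from P.
ΣF_x = 0: P_x + 1800 = 0 → P_x = -1800 lb.
ΣF_y = 0: P_y − 203.2·5.8 = 0 → P_y = 1179 lb.
ΣM about P: M_P − (203.2·5.8)·6.9 = 0 → M_P = 8132 lb·ft.

P_x = -1800 lb, P_y = 1179 lb, M_P = 8132 lb·ft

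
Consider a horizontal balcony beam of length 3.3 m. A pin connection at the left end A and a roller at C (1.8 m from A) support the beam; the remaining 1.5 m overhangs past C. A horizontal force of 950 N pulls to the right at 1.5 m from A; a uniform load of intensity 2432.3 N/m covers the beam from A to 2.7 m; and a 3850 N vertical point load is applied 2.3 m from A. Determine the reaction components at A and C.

A_x = -950.0 N, A_y = 572.4 N, C_y = 9845 N

Resultant of the distributed load: 2432.3 × 2.7 = 6567.21 N at 1.35 m from A.
ΣM about A: C_y·1.8 − (2432.3·2.7)·1.35 − 3850·2.3 = 0 → C_y = 17720.7335/1.8 = 9844.85 ≈ 9845 N.
ΣF_y = 0: A_y + 9844.85 − 2432.3·2.7 − 3850 = 0 → A_y = 572.4 N.
ΣF_x = 0: A_x + 950 = 0 → A_x = -950.0 N.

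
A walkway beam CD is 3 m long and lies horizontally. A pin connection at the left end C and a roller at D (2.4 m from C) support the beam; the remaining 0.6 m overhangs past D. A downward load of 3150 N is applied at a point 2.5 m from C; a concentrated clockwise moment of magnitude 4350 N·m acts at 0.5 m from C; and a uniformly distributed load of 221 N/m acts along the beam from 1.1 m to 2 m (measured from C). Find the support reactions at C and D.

C_x = 0, C_y = -1873 N, D_y = 5222 N

Resultant of the distributed load: 221 × 0.9 = 198.9 N at 1.55 m from C.
ΣM about C: D_y·2.4 − 3150·2.5 − 4350 − (221·0.9)·1.55 = 0 → D_y = 12533.295/2.4 = 5222.21 ≈ 5222 N.
ΣF_y = 0: C_y + 5222.21 − 3150 − 221·0.9 = 0 → C_y = -1873 N.
ΣF_x = 0: no horizontal applied forces, so C_x = 0.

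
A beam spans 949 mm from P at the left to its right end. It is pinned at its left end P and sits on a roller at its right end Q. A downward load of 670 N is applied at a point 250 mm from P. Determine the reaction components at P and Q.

P_x = 0, P_y = 493.5 N, Q_y = 176.5 N

Moments about P: Q_y·949 − 670·250 = 0 → Q_y = 167500/949 = 176.502 ≈ 176.5 N.
ΣF_y = 0: P_y + 176.502 − 670 = 0 → P_y = 493.5 N.
ΣF_x = 0: no horizontal applied forces, so P_x = 0.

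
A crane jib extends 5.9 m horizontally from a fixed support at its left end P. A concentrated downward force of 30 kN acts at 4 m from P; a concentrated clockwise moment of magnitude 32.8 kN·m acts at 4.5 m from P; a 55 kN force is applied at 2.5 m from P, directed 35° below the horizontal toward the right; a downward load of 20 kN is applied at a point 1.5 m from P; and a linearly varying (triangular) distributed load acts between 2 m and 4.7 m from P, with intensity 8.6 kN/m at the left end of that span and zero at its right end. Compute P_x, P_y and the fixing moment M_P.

P_x = -45.05 kN, P_y = 93.16 kN, M_P = 295.3 kN·m

Resultant of the triangular load: ½ × 8.6 × 2.7 = 11.61 kN, acting at 2.9 m from P (one-third of the span from the peak).
ΣF_x = 0: P_x + 55·cos35° = 0 → P_x = -45.05 kN.
ΣF_y = 0: P_y − 30 − 55·sin35° − 20 − ½·8.6·2.7 = 0 → P_y = 93.16 kN.
ΣM about P: M_P − 30·4 − 32.8 − 55·sin35°·2.5 − 20·1.5 − (½·8.6·2.7)·2.9 = 0 → M_P = 295.3 kN·m.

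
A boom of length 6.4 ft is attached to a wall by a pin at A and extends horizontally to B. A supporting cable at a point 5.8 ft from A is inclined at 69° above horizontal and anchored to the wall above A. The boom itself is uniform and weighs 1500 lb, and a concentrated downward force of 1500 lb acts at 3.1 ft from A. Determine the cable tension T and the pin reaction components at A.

T = 1745 lb, A_x = 625.4 lb, A_y = 1371 lb

ΣM about A: T·sin69°·5.8 − 1500·3.2 − 1500·3.1 = 0 → T = 9450/(5.8·0.93358) = 1745.23 ≈ 1745 lb.
ΣF_x = 0: A_x − T·cos69° = 0 → A_x = 1745.23 × 0.358368 = 625.4 lb.
ΣF_y = 0: A_y + T·sin69° − 1500 − 1500 = 0 → A_y = 3000 − 1745.23 × 0.93358 = 1371 lb.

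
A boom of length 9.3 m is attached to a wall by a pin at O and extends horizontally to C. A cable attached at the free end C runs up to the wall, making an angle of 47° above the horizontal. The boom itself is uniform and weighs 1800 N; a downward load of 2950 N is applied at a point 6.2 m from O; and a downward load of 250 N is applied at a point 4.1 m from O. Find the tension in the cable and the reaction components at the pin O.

ΣM about O: T·sin47°·9.3 − 1800·4.65 − 2950·6.2 − 250·4.1 = 0 → T = 27685/(9.3·0.731354) = 4070.37 ≈ 4070 N.
ΣF_x = 0: O_x − T·cos47° = 0 → O_x = 4070.37 × 0.681998 = 2776 N.
ΣF_y = 0: O_y + T·sin47° − 1800 − 2950 − 250 = 0 → O_y = 5000 − 4070.37 × 0.731354 = 2023 N.

T = 4070 N, O_x = 2776 N, O_y = 2023 N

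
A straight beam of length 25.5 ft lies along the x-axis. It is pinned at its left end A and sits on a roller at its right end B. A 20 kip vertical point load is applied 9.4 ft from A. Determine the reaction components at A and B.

ΣM about A: B_y·25.5 − 20·9.4 = 0 → B_y = 188/25.5 = 7.37255 ≈ 7.373 kip.
ΣF_y = 0: A_y + 7.37255 − 20 = 0 → A_y = 12.63 kip.
ΣF_x = 0: no horizontal applied forces, so A_x = 0.

A_x = 0, A_y = 12.63 kip, B_y = 7.373 kip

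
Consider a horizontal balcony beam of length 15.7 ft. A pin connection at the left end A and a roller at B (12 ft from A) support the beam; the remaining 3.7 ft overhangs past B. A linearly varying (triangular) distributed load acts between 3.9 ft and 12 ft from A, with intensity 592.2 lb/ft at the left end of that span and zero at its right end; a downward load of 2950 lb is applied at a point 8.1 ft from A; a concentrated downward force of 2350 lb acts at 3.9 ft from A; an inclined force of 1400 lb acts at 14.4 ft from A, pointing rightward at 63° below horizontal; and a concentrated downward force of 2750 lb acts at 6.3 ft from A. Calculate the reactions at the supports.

Resultant of the triangular load: ½ × 592.2 × 8.1 = 2398.41 lb, acting at 6.6 ft from A (one-third of the span from the peak).
Moments about A: B_y·12 − (½·592.2·8.1)·6.6 − 2950·8.1 − 2350·3.9 − 1400·sin63°·14.4 − 2750·6.3 = 0 → B_y = 84177.2/12 = 7014.77 ≈ 7015 lb.
ΣF_y = 0: A_y + 7014.77 − ½·592.2·8.1 − 2950 − 2350 − 1400·sin63° − 2750 = 0 → A_y = 4681 lb.
ΣF_x = 0: A_x + 1400·cos63° = 0 → A_x = -635.6 lb.

A_x = -635.6 lb, A_y = 4681 lb, B_y = 7015 lb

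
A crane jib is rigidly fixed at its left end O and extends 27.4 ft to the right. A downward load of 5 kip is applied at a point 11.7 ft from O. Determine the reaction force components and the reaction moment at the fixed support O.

O_x = 0, O_y = 5.000 kip, M_O = 58.50 kip·ft

ΣF_x = 0: O_x = 0.
ΣF_y = 0: O_y − 5 = 0 → O_y = 5.000 kip.
ΣM about O: M_O − 5·11.7 = 0 → M_O = 58.50 kip·ft.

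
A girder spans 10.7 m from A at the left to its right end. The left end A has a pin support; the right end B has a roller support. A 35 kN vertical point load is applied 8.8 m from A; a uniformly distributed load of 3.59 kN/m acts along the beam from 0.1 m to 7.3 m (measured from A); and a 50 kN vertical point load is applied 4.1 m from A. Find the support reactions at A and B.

A_x = 0, A_y = 53.97 kN, B_y = 56.88 kN

Resultant of the distributed load: 3.59 × 7.2 = 25.848 kN at 3.7 m from A.
Taking moments about A: B_y·10.7 − 35·8.8 − (3.59·7.2)·3.7 − 50·4.1 = 0 → B_y = 608.6376/10.7 = 56.882 ≈ 56.88 kN.
ΣF_y = 0: A_y + 56.882 − 35 − 3.59·7.2 − 50 = 0 → A_y = 53.97 kN.
ΣF_x = 0: no horizontal applied forces, so A_x = 0.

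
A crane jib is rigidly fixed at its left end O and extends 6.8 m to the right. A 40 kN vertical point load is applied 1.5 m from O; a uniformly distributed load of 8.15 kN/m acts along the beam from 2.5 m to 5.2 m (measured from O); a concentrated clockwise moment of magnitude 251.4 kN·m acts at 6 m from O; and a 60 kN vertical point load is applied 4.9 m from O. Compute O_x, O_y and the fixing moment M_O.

Resultant of the distributed load: 8.15 × 2.7 = 22.005 kN at 3.85 m from O.
ΣF_x = 0: O_x = 0.
ΣF_y = 0: O_y − 40 − 8.15·2.7 − 60 = 0 → O_y = 122.0 kN.
ΣM about O: M_O − 40·1.5 − (8.15·2.7)·3.85 − 251.4 − 60·4.9 = 0 → M_O = 690.1 kN·m.

O_x = 0, O_y = 122.0 kN, M_O = 690.1 kN·m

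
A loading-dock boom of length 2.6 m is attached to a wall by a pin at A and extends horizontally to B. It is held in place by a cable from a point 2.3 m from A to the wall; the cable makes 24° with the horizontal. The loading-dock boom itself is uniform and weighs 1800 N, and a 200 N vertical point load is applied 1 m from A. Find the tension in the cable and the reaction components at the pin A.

T = 2715 N, A_x = 2480 N, A_y = 895.7 N

ΣM about A: T·sin24°·2.3 − 1800·1.3 − 200·1 = 0 → T = 2540/(2.3·0.406737) = 2715.14 ≈ 2715 N.
ΣF_x = 0: A_x − T·cos24° = 0 → A_x = 2715.14 × 0.913545 = 2480 N.
ΣF_y = 0: A_y + T·sin24° − 1800 − 200 = 0 → A_y = 2000 − 2715.14 × 0.406737 = 895.7 N.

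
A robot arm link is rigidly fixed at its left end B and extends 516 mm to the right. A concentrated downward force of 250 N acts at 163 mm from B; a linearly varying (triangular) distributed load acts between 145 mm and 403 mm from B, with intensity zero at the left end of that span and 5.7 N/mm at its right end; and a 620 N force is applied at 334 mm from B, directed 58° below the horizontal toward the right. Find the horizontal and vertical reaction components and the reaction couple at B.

B_x = -328.5 N, B_y = 1511 N, M_B = 449500 N·mm

Resultant of the triangular load: ½ × 5.7 × 258 = 735.3 N, acting at 317 mm from B (one-third of the span from the peak).
ΣF_x = 0: B_x + 620·cos58° = 0 → B_x = -328.5 N.
ΣF_y = 0: B_y − 250 − ½·5.7·258 − 620·sin58° = 0 → B_y = 1511 N.
ΣM about B: M_B − 250·163 − (½·5.7·258)·317 − 620·sin58°·334 = 0 → M_B = 449500 N·mm.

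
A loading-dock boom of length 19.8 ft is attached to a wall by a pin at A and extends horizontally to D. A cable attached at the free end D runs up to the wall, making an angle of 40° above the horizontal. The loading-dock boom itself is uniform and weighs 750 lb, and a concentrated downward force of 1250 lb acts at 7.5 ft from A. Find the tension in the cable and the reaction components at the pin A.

T = 1320 lb, A_x = 1011 lb, A_y = 1152 lb

ΣM about A: T·sin40°·19.8 − 750·9.9 − 1250·7.5 = 0 → T = 16800/(19.8·0.642788) = 1320.01 ≈ 1320 lb.
ΣF_x = 0: A_x − T·cos40° = 0 → A_x = 1320.01 × 0.766044 = 1011 lb.
ΣF_y = 0: A_y + T·sin40° − 750 − 1250 = 0 → A_y = 2000 − 1320.01 × 0.642788 = 1152 lb.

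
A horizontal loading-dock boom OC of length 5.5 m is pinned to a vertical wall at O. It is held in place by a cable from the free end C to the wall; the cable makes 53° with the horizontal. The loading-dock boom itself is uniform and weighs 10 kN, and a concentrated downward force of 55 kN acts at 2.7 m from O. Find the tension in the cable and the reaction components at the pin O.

T = 40.07 kN, O_x = 24.11 kN, O_y = 33.00 kN

ΣM about O: T·sin53°·5.5 − 10·2.75 − 55·2.7 = 0 → T = 176/(5.5·0.798636) = 40.0683 ≈ 40.07 kN.
ΣF_x = 0: O_x − T·cos53° = 0 → O_x = 40.0683 × 0.601815 = 24.11 kN.
ΣF_y = 0: O_y + T·sin53° − 10 − 55 = 0 → O_y = 65 − 40.0683 × 0.798636 = 33.00 kN.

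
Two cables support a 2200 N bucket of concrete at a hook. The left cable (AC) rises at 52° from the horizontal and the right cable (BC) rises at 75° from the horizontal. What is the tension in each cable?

T_AC = 713.0 N, T_BC = 1696 N

ΣF_x = 0: −T_AC·cos52° + T_BC·cos75° = 0 → T_BC = 2.37873·T_AC.
ΣF_y = 0: T_AC·sin52° + T_BC·sin75° = 2200.
Substitute: T_AC·(0.788011 + 2.37873·0.965926) = 2200 → T_AC = 712.969 ≈ 713.0 N.
Then T_BC = 2.37873 × 712.969 = 1696 N.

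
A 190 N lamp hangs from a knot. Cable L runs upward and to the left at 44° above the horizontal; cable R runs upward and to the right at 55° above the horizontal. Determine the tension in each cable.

ΣF_x = 0: −T_L·cos44° + T_R·cos55° = 0 → T_R = 1.25413·T_L.
ΣF_y = 0: T_L·sin44° + T_R·sin55° = 190.
Substitute: T_L·(0.694658 + 1.25413·0.819152) = 190 → T_L = 110.338 ≈ 110.3 N.
Then T_R = 1.25413 × 110.338 = 138.4 N.

T_L = 110.3 N, T_R = 138.4 N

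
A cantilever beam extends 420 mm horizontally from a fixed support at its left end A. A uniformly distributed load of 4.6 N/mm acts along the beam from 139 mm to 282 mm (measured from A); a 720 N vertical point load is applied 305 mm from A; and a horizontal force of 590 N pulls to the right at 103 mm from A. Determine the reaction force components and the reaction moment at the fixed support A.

A_x = -590.0 N, A_y = 1378 N, M_A = 358100 N·mm

Resultant of the distributed load: 4.6 × 143 = 657.8 N at 210.5 mm from A.
ΣF_x = 0: A_x + 590 = 0 → A_x = -590.0 N.
ΣF_y = 0: A_y − 4.6·143 − 720 = 0 → A_y = 1378 N.
ΣM about A: M_A − (4.6·143)·210.5 − 720·305 = 0 → M_A = 358100 N·mm.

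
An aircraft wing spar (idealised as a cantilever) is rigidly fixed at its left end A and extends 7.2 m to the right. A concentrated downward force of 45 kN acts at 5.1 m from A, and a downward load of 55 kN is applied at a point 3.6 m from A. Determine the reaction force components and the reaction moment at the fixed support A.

A_x = 0, A_y = 100.0 kN, M_A = 427.5 kN·m

ΣF_x = 0: A_x = 0.
ΣF_y = 0: A_y − 45 − 55 = 0 → A_y = 100.0 kN.
ΣM about A: M_A − 45·5.1 − 55·3.6 = 0 → M_A = 427.5 kN·m.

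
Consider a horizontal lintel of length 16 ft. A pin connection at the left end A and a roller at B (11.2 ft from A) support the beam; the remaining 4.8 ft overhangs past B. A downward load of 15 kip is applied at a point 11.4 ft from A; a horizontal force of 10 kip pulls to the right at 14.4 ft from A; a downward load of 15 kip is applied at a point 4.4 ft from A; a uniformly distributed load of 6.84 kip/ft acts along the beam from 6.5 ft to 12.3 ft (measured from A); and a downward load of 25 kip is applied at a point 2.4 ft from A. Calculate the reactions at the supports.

Resultant of the distributed load: 6.84 × 5.8 = 39.672 kip at 9.4 ft from A.
Moments about A: B_y·11.2 − 15·11.4 − 15·4.4 − (6.84·5.8)·9.4 − 25·2.4 = 0 → B_y = 669.9168/11.2 = 59.814 ≈ 59.81 kip.
ΣF_y = 0: A_y + 59.814 − 15 − 15 − 6.84·5.8 − 25 = 0 → A_y = 34.86 kip.
ΣF_x = 0: A_x + 10 = 0 → A_x = -10.00 kip.

A_x = -10.00 kip, A_y = 34.86 kip, B_y = 59.81 kip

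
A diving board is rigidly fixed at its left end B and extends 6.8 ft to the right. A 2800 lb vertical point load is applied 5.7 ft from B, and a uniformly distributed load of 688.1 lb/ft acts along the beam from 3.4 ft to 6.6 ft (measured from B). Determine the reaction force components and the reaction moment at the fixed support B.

B_x = 0, B_y = 5002 lb, M_B = 26970 lb·ft

Resultant of the distributed load: 688.1 × 3.2 = 2201.92 lb at 5 ft from B.
ΣF_x = 0: B_x = 0.
ΣF_y = 0: B_y − 2800 − 688.1·3.2 = 0 → B_y = 5002 lb.
ΣM about B: M_B − 2800·5.7 − (688.1·3.2)·5 = 0 → M_B = 26970 lb·ft.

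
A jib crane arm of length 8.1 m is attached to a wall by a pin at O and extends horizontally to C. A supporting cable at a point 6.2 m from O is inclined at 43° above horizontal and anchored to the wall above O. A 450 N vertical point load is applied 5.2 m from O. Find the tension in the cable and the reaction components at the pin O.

ΣM about O: T·sin43°·6.2 − 450·5.2 = 0 → T = 2340/(6.2·0.681998) = 553.402 ≈ 553.4 N.
ΣF_x = 0: O_x − T·cos43° = 0 → O_x = 553.402 × 0.731354 = 404.7 N.
ΣF_y = 0: O_y + T·sin43° − 450 = 0 → O_y = 450 − 553.402 × 0.681998 = 72.58 N.

T = 553.4 N, O_x = 404.7 N, O_y = 72.58 N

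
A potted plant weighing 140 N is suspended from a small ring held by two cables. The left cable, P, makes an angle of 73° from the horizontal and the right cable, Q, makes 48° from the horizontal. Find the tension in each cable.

T_P = 109.3 N, T_Q = 47.75 N

ΣF_x = 0: −T_P·cos73° + T_Q·cos48° = 0 → T_Q = 0.436943·T_P.
ΣF_y = 0: T_P·sin73° + T_Q·sin48° = 140.
Substitute: T_P·(0.956305 + 0.436943·0.743145) = 140 → T_P = 109.288 ≈ 109.3 N.
Then T_Q = 0.436943 × 109.288 = 47.75 N.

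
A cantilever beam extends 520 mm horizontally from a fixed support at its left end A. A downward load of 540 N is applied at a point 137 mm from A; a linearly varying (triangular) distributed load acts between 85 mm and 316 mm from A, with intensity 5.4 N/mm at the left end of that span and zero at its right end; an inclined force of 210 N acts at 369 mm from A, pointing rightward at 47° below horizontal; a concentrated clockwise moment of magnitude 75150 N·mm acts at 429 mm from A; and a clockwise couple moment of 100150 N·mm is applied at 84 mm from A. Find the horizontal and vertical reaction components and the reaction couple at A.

A_x = -143.2 N, A_y = 1317 N, M_A = 407000 N·mm

Resultant of the triangular load: ½ × 5.4 × 231 = 623.7 N, acting at 162 mm from A (one-third of the span from the peak).
ΣF_x = 0: A_x + 210·cos47° = 0 → A_x = -143.2 N.
ΣF_y = 0: A_y − 540 − ½·5.4·231 − 210·sin47° = 0 → A_y = 1317 N.
ΣM about A: M_A − 540·137 − (½·5.4·231)·162 − 210·sin47°·369 − 75150 − 100150 = 0 → M_A = 407000 N·mm.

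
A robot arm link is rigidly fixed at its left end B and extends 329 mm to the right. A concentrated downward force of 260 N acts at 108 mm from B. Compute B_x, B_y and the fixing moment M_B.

ΣF_x = 0: B_x = 0.
ΣF_y = 0: B_y − 260 = 0 → B_y = 260.0 N.
ΣM about B: M_B − 260·108 = 0 → M_B = 28080 N·mm.

B_x = 0, B_y = 260.0 N, M_B = 28080 N·mm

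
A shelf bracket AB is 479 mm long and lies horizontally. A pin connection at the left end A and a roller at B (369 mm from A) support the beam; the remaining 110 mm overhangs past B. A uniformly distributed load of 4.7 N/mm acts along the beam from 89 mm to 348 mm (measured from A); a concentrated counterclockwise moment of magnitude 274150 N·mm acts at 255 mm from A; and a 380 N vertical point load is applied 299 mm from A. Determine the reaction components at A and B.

A_x = 0, A_y = 1312 N, B_y = 285.8 N

Resultant of the distributed load: 4.7 × 259 = 1217.3 N at 218.5 mm from A.
Taking moments about A: B_y·369 − (4.7·259)·218.5 + 274150 − 380·299 = 0 → B_y = 105450.05/369 = 285.772 ≈ 285.8 N.
ΣF_y = 0: A_y + 285.772 − 4.7·259 − 380 = 0 → A_y = 1312 N.
ΣF_x = 0: no horizontal applied forces, so A_x = 0.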